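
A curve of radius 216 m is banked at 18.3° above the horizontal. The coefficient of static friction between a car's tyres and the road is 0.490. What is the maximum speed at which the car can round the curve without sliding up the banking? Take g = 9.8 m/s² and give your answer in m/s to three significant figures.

45.5 m/s

At the maximum speed, friction acts down the slope at its limiting value f = μN. Radially (horizontal, toward centre): N sinθ + μN cosθ = mv²/r. Vertically: N cosθ − μN sinθ = mg.
Dividing: v² = r g (sinθ + μcosθ)/(cosθ − μsinθ).
sinθ + μcosθ = 0.3140 + 0.490×0.9494 = 0.7792; cosθ − μsinθ = 0.9494 − 0.490×0.3140 = 0.7956.
v² = 216 × 9.8 × 0.7792/0.7956 = 2073 m²/s², so v = 45.53 m/s.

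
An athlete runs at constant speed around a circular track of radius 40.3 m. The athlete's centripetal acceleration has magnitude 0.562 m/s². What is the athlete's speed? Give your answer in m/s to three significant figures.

4.76 m/s

a_c = v²/r ⇒ v = √(a_c · r) = √(0.562 × 40.3) = √22.65 = 4.759 m/s.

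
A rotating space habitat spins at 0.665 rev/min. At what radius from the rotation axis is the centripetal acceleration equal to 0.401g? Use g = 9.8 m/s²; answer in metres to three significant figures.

810 m

ω = 0.665 rev/min × 2π/60 = 0.06964 rad/s.
a_c = ω²r = 0.401g ⇒ r = 0.401 × 9.8 / (0.06964)² = 3.930/0.004850 = 810.3 m.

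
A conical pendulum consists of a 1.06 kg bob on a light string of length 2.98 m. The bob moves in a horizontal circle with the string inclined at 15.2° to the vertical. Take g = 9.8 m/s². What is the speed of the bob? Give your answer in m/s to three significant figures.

The radius of the circle is r = L sinθ = 2.98 × sin 15.2° = 0.7813 m.
Horizontally T sinθ = mv²/r and vertically T cosθ = mg, so tanθ = v²/(rg).
v = √(r g tanθ) = √(0.7813 × 9.8 × 0.2717) = √2.080 = 1.442 m/s.

1.44 m/s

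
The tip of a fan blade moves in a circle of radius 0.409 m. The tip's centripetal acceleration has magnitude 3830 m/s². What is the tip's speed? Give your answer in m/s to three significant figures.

a_c = v²/r ⇒ v = √(a_c · r) = √(3830 × 0.409) = √1566 = 39.58 m/s.

39.6 m/s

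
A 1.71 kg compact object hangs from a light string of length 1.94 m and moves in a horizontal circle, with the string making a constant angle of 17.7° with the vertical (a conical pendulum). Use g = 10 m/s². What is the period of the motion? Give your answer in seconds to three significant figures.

2.70 s

r = L sinθ = 0.5898 m. From T sinθ = mω²r and T cosθ = mg: tanθ = ω²r/g, so ω² = g tanθ / r = g/(L cosθ).
ω = √(g/(L cosθ)) = √(10.0/(1.94 × 0.9527)) = √5.411 = 2.326 rad/s.
Period = 2π/ω = 2.701 s.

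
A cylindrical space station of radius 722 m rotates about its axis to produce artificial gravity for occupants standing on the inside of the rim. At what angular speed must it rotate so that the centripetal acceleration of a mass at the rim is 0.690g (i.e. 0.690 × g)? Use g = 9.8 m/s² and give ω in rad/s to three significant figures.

Centripetal acceleration a_c = ω²r. Setting ω²r = 0.690g:
ω = √(0.690g / r) = √(0.690 × 9.8 / 722) = √0.009366 = 0.09678 rad/s.

0.0968 rad/s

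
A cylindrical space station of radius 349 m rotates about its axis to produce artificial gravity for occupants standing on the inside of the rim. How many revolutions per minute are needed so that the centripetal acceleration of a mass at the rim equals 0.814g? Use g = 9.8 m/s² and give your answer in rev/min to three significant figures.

Require ω²r = 0.814g, so ω = √(0.814 × 9.8/349) = 0.1512 rad/s.
In rev/min: ω × 60/(2π) = 0.1512 × 60/(2π) = 1.444 rev/min.

1.44 rev/min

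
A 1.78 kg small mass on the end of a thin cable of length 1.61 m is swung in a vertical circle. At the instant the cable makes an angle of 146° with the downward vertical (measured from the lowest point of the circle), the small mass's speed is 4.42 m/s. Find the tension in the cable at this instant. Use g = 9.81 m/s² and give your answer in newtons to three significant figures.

Take the radial direction toward the centre of the circle as positive. The component of the weight along the string toward the centre is −mg cos φ (φ measured from the bottom), so Newton's second law along the string gives T − mg cos φ = m v²/r.
cos 146° = -0.8290, so T = m(v²/r + g cos φ) = 1.78 × ((4.42)²/1.61 + 9.81 × -0.8290) = 1.78 × (12.13 + (-8.133)) = 1.78 × 4.002 = 7.123 N.

7.12 N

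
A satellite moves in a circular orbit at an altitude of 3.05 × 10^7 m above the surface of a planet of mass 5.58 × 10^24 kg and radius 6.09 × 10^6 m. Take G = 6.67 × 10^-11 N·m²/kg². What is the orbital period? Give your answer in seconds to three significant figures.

72100 s

r = R + h = 6.09 × 10^6 + 3.05 × 10^7 = 3.659 × 10^7 m. Gravity provides the centripetal force: G M m / r² = m v² / r ⇒ v = √(GM/r) = 3189 m/s.
T = 2πr/v = 2π × 3.659 × 10^7 / 3189 = 72080 s.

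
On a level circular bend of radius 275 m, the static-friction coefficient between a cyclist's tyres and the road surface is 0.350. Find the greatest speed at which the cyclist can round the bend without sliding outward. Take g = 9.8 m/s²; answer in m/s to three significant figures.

Friction provides the centripetal force on a flat curve. At maximum speed it is at its limiting value: μ_s m g = m v²/r.
Mass cancels: v_max = √(μ_s g r) = √(0.350 × 9.8 × 275) = √943.2 = 30.71 m/s.

30.7 m/s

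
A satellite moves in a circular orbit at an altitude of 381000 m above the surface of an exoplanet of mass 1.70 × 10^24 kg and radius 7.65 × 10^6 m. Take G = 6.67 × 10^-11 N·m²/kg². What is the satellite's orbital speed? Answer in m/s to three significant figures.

3760 m/s

Orbital radius r = R + h = 7.65 × 10^6 + 381000 = 8.031 × 10^6 m.
Gravity supplies the centripetal force: G M m / r² = m v² / r, so v = √(GM/r).
v = √(6.67 × 10^-11 × 1.70 × 10^24 / 8.031 × 10^6) = √(1.412 × 10^7) = 3758 m/s.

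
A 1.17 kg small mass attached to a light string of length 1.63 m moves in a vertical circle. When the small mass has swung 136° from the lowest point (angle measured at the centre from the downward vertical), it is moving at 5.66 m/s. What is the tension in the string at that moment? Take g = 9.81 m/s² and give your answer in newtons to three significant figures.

14.7 N

Take the radial direction toward the centre of the circle as positive. The component of the weight along the string toward the centre is −mg cos φ (φ measured from the bottom), so Newton's second law along the string gives T − mg cos φ = m v²/r.
cos 136° = -0.7193, so T = m(v²/r + g cos φ) = 1.17 × ((5.66)²/1.63 + 9.81 × -0.7193) = 1.17 × (19.65 + (-7.057)) = 1.17 × 12.60 = 14.74 N.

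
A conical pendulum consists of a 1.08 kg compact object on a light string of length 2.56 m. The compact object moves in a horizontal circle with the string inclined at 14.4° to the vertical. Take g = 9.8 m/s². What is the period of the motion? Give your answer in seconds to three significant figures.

3.16 s

r = L sinθ = 0.6366 m. From T sinθ = mω²r and T cosθ = mg: tanθ = ω²r/g, so ω² = g tanθ / r = g/(L cosθ).
ω = √(g/(L cosθ)) = √(9.8/(2.56 × 0.9686)) = √3.952 = 1.988 rad/s.
Period = 2π/ω = 3.160 s.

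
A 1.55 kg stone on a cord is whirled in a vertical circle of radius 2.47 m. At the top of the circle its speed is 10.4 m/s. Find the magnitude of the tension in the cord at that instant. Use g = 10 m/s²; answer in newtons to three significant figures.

At the top, both T and the weight mg point inward (toward the centre), so T + mg = mv²/r.
T = m(v²/r − g) = 1.55 × ((10.4)²/2.47 − 10.0) = 1.55 × (43.79 − 10.0) = 1.55 × 33.79 = 52.37 N.

52.4 N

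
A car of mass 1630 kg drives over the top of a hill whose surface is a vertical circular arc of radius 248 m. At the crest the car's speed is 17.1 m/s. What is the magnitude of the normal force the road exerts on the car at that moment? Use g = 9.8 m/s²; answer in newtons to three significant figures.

At the crest the centripetal acceleration points downward (toward the centre of the arc), so mg − N = mv²/r.
N = m(g − v²/r) = 1630 × (9.8 − (17.1)²/248) = 1630 × (9.8 − 1.179) = 1630 × 8.621 = 14050 N.

14100 N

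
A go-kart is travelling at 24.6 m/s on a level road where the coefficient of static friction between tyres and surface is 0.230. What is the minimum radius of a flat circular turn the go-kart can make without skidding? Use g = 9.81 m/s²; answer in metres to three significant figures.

At the limit, μ_s m g = m v²/r, so r_min = v²/(μ_s g) = (24.6)²/(0.230 × 9.81) = 605.2/2.256 = 268.2 m.

268 m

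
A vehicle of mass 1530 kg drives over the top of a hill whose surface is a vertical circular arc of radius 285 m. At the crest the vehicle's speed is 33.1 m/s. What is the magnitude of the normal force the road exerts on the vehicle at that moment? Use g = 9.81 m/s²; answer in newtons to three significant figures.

9130 N

At the crest the centripetal acceleration points downward (toward the centre of the arc), so mg − N = mv²/r.
N = m(g − v²/r) = 1530 × (9.81 − (33.1)²/285) = 1530 × (9.81 − 3.844) = 1530 × 5.966 = 9128 N.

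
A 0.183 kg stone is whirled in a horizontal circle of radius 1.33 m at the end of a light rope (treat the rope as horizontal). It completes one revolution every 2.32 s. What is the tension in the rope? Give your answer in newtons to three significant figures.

1.79 N

v = 2πr/T = 2π × 1.33/2.32 = 3.602 m/s.
The tension is the only horizontal force, so it supplies the full centripetal force: T = m v²/r = 0.183 × (3.602)²/1.33 = 0.183 × 12.97/1.33 = 1.785 N.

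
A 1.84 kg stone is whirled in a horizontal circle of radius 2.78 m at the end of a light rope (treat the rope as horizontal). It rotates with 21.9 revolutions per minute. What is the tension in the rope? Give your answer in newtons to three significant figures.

ω = 21.9 rev/min × 2π/60 = 2.293 rad/s, so v = ωr = 2.293 × 2.78 = 6.376 m/s.
The tension is the only horizontal force, so it supplies the full centripetal force: T = m v²/r = 1.84 × (6.376)²/2.78 = 1.84 × 40.65/2.78 = 26.90 N.

26.9 N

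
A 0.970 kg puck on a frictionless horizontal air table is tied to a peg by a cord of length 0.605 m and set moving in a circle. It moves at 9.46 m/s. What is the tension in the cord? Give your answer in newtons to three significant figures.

The tension is the only horizontal force, so it supplies the full centripetal force: T = m v²/r = 0.970 × (9.460)²/0.605 = 0.970 × 89.49/0.605 = 143.5 N.

143 N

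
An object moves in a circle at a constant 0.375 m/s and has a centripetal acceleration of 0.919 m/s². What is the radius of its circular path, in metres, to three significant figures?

a_c = v²/r ⇒ r = v²/a_c = (0.375)²/0.919 = 0.1406/0.919 = 0.1530 m.

0.153 m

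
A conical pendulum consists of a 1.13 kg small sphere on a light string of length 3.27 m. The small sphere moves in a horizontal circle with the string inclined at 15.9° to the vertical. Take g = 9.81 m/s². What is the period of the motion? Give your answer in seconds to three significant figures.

r = L sinθ = 0.8958 m. From T sinθ = mω²r and T cosθ = mg: tanθ = ω²r/g, so ω² = g tanθ / r = g/(L cosθ).
ω = √(g/(L cosθ)) = √(9.81/(3.27 × 0.9617)) = √3.119 = 1.766 rad/s.
Period = 2π/ω = 3.558 s.

3.56 s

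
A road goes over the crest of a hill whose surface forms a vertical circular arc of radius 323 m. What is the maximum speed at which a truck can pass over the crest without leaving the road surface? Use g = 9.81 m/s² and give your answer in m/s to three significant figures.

At the crest the centre of the circle is below the truck, so the net downward (centripetal) force is mg − N = mv²/r.
The truck leaves the road when N → 0, giving v_max = √(g r) = √(9.81 × 323) = 56.29 m/s.

56.3 m/s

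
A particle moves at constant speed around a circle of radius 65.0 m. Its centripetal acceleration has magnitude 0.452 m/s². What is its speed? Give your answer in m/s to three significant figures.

a_c = v²/r ⇒ v = √(a_c · r) = √(0.452 × 65.0) = √29.38 = 5.420 m/s.

5.42 m/s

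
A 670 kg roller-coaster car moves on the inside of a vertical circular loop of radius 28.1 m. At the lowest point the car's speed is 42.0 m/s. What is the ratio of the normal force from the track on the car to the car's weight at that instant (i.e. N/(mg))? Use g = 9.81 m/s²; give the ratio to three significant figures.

7.40

At the bottom, N − mg = mv²/r, so N = m(v²/r + g) and N/(mg) = v²/(rg) + 1 = (42.0)²/(28.1 × 9.81) + 1 = 6.399 + 1 = 7.399.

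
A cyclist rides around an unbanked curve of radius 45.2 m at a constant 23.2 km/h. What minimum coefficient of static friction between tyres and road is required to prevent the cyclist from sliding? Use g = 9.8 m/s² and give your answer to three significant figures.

v = 23.2/3.6 = 6.444 m/s.
Friction provides the centripetal force: μ_s m g = m v²/r, so μ_s = v²/(g r) = (6.444)²/(9.8 × 45.2) = 41.53/443.0 = 0.09376.

0.0938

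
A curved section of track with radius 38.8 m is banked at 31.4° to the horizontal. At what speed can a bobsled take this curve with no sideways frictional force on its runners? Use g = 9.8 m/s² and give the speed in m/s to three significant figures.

On a frictionless banked curve, N sinθ = mv²/r and N cosθ = mg, so tanθ = v²/(rg).
v = √(r g tanθ) = √(38.8 × 9.8 × tan 31.4°) = √(38.8 × 9.8 × 0.6104) = √232.1 = 15.23 m/s.

15.2 m/s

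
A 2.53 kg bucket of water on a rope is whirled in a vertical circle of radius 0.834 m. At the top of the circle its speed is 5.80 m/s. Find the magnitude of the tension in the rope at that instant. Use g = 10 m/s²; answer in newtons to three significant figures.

76.7 N

At the top, both T and the weight mg point inward (toward the centre), so T + mg = mv²/r.
T = m(v²/r − g) = 2.53 × ((5.80)²/0.834 − 10.0) = 2.53 × (40.34 − 10.0) = 2.53 × 30.34 = 76.75 N.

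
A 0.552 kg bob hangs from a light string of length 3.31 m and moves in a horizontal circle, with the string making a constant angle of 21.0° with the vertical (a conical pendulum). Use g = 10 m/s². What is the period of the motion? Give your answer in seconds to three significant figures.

r = L sinθ = 1.186 m. From T sinθ = mω²r and T cosθ = mg: tanθ = ω²r/g, so ω² = g tanθ / r = g/(L cosθ).
ω = √(g/(L cosθ)) = √(10.0/(3.31 × 0.9336)) = √3.236 = 1.799 rad/s.
Period = 2π/ω = 3.493 s.

3.49 s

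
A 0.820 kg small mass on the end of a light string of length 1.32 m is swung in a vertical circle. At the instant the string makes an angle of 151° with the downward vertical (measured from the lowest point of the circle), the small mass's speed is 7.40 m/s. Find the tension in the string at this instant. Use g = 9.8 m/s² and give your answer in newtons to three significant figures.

27.0 N

Take the radial direction toward the centre of the circle as positive. The component of the weight along the string toward the centre is −mg cos φ (φ measured from the bottom), so Newton's second law along the string gives T − mg cos φ = m v²/r.
cos 151° = -0.8746, so T = m(v²/r + g cos φ) = 0.820 × ((7.40)²/1.32 + 9.8 × -0.8746) = 0.820 × (41.48 + (-8.571)) = 0.820 × 32.91 = 26.99 N.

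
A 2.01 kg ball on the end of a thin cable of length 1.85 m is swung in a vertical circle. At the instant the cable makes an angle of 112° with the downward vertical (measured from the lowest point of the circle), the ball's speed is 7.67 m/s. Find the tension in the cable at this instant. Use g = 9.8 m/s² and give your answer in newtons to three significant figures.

Take the radial direction toward the centre of the circle as positive. The component of the weight along the string toward the centre is −mg cos φ (φ measured from the bottom), so Newton's second law along the string gives T − mg cos φ = m v²/r.
cos 112° = -0.3746, so T = m(v²/r + g cos φ) = 2.01 × ((7.67)²/1.85 + 9.8 × -0.3746) = 2.01 × (31.80 + (-3.671)) = 2.01 × 28.13 = 56.54 N.

56.5 N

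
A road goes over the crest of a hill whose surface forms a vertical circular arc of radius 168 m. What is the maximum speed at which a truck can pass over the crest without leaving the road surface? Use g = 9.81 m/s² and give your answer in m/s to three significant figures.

At the crest the centre of the circle is below the truck, so the net downward (centripetal) force is mg − N = mv²/r.
The truck leaves the road when N → 0, giving v_max = √(g r) = √(9.81 × 168) = 40.60 m/s.

40.6 m/s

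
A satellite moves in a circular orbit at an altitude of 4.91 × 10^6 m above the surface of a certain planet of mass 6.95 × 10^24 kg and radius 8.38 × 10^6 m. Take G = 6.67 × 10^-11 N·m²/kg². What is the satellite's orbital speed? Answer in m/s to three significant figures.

Orbital radius r = R + h = 8.38 × 10^6 + 4.91 × 10^6 = 1.329 × 10^7 m.
Gravity supplies the centripetal force: G M m / r² = m v² / r, so v = √(GM/r).
v = √(6.67 × 10^-11 × 6.95 × 10^24 / 1.329 × 10^7) = √(3.488 × 10^7) = 5906 m/s.

5910 m/s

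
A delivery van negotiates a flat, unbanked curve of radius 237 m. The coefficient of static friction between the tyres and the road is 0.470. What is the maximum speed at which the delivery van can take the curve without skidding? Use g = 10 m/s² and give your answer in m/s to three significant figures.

33.4 m/s

The only inward force on a level bend is static friction, so at the limit f_s = μ_s N = μ_s m g = m v²/r.
Mass cancels: v_max = √(μ_s g r) = √(0.470 × 10.0 × 237) = √1114 = 33.38 m/s.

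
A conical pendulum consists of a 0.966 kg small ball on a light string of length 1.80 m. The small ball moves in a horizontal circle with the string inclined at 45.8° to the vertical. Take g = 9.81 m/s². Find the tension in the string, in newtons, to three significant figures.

13.6 N

Vertically the bob has no acceleration, so T cosθ = mg.
T = mg/cosθ = 0.966 × 9.81 / cos 45.8° = 9.476/0.6972 = 13.59 N.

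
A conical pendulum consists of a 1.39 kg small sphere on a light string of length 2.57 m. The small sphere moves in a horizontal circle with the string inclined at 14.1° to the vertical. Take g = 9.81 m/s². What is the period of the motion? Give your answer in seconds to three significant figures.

3.17 s

r = L sinθ = 0.6261 m. From T sinθ = mω²r and T cosθ = mg: tanθ = ω²r/g, so ω² = g tanθ / r = g/(L cosθ).
ω = √(g/(L cosθ)) = √(9.81/(2.57 × 0.9699)) = √3.936 = 1.984 rad/s.
Period = 2π/ω = 3.167 s.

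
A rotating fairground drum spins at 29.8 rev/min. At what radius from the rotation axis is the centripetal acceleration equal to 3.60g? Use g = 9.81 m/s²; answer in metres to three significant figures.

ω = 29.8 rev/min × 2π/60 = 3.121 rad/s.
a_c = ω²r = 3.60g ⇒ r = 3.60 × 9.81 / (3.121)² = 35.32/9.738 = 3.626 m.

3.63 m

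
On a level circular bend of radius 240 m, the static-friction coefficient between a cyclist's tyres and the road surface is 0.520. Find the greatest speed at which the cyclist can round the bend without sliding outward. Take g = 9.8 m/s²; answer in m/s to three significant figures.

Friction provides the centripetal force on a flat curve. At maximum speed it is at its limiting value: μ_s m g = m v²/r.
Mass cancels: v_max = √(μ_s g r) = √(0.520 × 9.8 × 240) = √1223 = 34.97 m/s.

35.0 m/s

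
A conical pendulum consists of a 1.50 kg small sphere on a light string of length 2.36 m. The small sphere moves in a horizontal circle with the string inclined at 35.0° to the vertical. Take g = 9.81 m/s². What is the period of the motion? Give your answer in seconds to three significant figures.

2.79 s

r = L sinθ = 1.354 m. From T sinθ = mω²r and T cosθ = mg: tanθ = ω²r/g, so ω² = g tanθ / r = g/(L cosθ).
ω = √(g/(L cosθ)) = √(9.81/(2.36 × 0.8192)) = √5.074 = 2.253 rad/s.
Period = 2π/ω = 2.789 s.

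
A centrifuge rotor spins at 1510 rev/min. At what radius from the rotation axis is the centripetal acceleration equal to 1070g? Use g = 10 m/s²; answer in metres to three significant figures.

0.428 m

ω = 1510 rev/min × 2π/60 = 158.1 rad/s.
a_c = ω²r = 1070g ⇒ r = 1070 × 10.0 / (158.1)² = 10700/25000 = 0.4279 m.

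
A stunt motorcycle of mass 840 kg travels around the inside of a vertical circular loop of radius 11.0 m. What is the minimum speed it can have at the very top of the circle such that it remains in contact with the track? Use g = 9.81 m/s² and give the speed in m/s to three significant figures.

At the top, both weight mg and N point toward the centre: N + mg = mv²/r.
At minimum speed N → 0, so mg = mv_min²/r ⇒ v_min = √(g r) = √(9.81 × 11.0) = 10.39 m/s.

10.4 m/s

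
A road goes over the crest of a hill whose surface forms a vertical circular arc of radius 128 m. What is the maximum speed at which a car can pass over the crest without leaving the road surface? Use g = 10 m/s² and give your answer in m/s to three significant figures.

At the crest the centre of the circle is below the car, so the net downward (centripetal) force is mg − N = mv²/r.
The car leaves the road when N → 0, giving v_max = √(g r) = √(10.0 × 128) = 35.78 m/s.

35.8 m/s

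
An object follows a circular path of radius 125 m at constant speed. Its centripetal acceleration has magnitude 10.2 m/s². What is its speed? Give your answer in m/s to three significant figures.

a_c = v²/r ⇒ v = √(a_c · r) = √(10.2 × 125) = √1275 = 35.71 m/s.

35.7 m/s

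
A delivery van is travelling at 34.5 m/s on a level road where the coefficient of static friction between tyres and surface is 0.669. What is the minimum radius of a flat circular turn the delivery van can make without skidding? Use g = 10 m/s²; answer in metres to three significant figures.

178 m

At the limit, μ_s m g = m v²/r, so r_min = v²/(μ_s g) = (34.5)²/(0.669 × 10.0) = 1190/6.690 = 177.9 m.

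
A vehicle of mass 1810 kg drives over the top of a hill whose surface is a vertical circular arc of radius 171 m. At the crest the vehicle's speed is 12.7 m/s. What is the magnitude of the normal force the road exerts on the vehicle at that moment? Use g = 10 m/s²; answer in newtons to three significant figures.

At the crest the centripetal acceleration points downward (toward the centre of the arc), so mg − N = mv²/r.
N = m(g − v²/r) = 1810 × (10.0 − (12.7)²/171) = 1810 × (10.0 − 0.9432) = 1810 × 9.057 = 16390 N.

16400 N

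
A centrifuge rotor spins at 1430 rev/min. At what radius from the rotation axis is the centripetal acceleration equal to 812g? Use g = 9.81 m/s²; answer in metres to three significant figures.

ω = 1430 rev/min × 2π/60 = 149.7 rad/s.
a_c = ω²r = 812g ⇒ r = 812 × 9.81 / (149.7)² = 7966/22420 = 0.3552 m.

0.355 m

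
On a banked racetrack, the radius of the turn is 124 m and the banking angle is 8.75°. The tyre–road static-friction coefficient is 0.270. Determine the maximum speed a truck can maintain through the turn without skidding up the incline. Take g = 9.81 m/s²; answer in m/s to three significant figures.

At the maximum speed, friction acts down the slope at its limiting value f = μN. Radially (horizontal, toward centre): N sinθ + μN cosθ = mv²/r. Vertically: N cosθ − μN sinθ = mg.
Dividing: v² = r g (sinθ + μcosθ)/(cosθ − μsinθ).
sinθ + μcosθ = 0.1521 + 0.270×0.9884 = 0.4190; cosθ − μsinθ = 0.9884 − 0.270×0.1521 = 0.9473.
v² = 124 × 9.81 × 0.4190/0.9473 = 538.0 m²/s², so v = 23.20 m/s.

23.2 m/s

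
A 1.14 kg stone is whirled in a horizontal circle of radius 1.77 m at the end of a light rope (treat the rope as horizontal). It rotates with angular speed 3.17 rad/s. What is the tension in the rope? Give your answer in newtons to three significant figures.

v = ωr = 3.17 × 1.77 = 5.611 m/s.
The tension is the only horizontal force, so it supplies the full centripetal force: T = m v²/r = 1.14 × (5.611)²/1.77 = 1.14 × 31.48/1.77 = 20.28 N.

20.3 N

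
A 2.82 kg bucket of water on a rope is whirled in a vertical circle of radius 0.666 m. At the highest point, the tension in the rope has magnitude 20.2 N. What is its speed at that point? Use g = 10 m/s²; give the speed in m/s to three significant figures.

3.38 m/s

At the top, T + mg = mv²/r, so v = √(r(T/m + g)) = √(0.666 × (20.2/2.82 + 10.0)) = √(0.666 × 17.16) = √11.43 = 3.381 m/s.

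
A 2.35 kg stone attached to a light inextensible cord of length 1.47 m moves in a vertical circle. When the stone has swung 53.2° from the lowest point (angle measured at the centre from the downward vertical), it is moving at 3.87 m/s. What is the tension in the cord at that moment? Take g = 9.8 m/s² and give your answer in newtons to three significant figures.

37.7 N

Take the radial direction toward the centre of the circle as positive. The component of the weight along the string toward the centre is −mg cos φ (φ measured from the bottom), so Newton's second law along the string gives T − mg cos φ = m v²/r.
cos 53.2° = 0.5990, so T = m(v²/r + g cos φ) = 2.35 × ((3.87)²/1.47 + 9.8 × 0.5990) = 2.35 × (10.19 + (5.870)) = 2.35 × 16.06 = 37.74 N.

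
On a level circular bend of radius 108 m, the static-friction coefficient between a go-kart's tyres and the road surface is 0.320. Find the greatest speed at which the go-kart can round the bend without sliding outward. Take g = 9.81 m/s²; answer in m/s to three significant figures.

18.4 m/s

The only inward force on a level bend is static friction, so at the limit f_s = μ_s N = μ_s m g = m v²/r.
Mass cancels: v_max = √(μ_s g r) = √(0.320 × 9.81 × 108) = √339.0 = 18.41 m/s.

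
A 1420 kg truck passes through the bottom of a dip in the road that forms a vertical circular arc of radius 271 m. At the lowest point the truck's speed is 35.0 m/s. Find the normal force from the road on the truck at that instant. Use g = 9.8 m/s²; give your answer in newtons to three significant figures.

At the lowest point, N points up (toward the centre) and the weight mg points down (away from the centre), so the net inward force is N − mg = mv²/r.
N = m(v²/r + g) = 1420 × ((35.0)²/271 + 9.8) = 1420 × (4.520 + 9.8) = 1420 × 14.32 = 20330 N.

20300 N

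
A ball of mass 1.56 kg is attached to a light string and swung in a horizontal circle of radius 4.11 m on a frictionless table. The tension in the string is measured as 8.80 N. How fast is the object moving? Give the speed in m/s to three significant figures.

T = m v²/r ⇒ v = √(T r / m) = √(8.80 × 4.11 / 1.56) = √23.18 = 4.815 m/s.

4.82 m/s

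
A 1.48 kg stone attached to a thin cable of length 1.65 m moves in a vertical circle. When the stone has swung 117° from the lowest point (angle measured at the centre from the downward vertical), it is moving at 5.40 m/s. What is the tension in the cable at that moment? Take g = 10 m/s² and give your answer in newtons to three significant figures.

Take the radial direction toward the centre of the circle as positive. The component of the weight along the string toward the centre is −mg cos φ (φ measured from the bottom), so Newton's second law along the string gives T − mg cos φ = m v²/r.
cos 117° = -0.4540, so T = m(v²/r + g cos φ) = 1.48 × ((5.40)²/1.65 + 10.0 × -0.4540) = 1.48 × (17.67 + (-4.540)) = 1.48 × 13.13 = 19.44 N.

19.4 N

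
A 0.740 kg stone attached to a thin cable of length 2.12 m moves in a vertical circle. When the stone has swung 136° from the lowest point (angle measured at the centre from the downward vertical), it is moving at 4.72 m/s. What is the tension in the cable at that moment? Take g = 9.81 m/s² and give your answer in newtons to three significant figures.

Take the radial direction toward the centre of the circle as positive. The component of the weight along the string toward the centre is −mg cos φ (φ measured from the bottom), so Newton's second law along the string gives T − mg cos φ = m v²/r.
cos 136° = -0.7193, so T = m(v²/r + g cos φ) = 0.740 × ((4.72)²/2.12 + 9.81 × -0.7193) = 0.740 × (10.51 + (-7.057)) = 0.740 × 3.452 = 2.554 N.

2.55 N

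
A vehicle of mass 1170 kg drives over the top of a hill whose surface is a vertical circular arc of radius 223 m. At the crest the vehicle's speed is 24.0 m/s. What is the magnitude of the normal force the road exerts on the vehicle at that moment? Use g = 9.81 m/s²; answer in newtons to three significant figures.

At the crest the centripetal acceleration points downward (toward the centre of the arc), so mg − N = mv²/r.
N = m(g − v²/r) = 1170 × (9.81 − (24.0)²/223) = 1170 × (9.81 − 2.583) = 1170 × 7.227 = 8456 N.

8460 N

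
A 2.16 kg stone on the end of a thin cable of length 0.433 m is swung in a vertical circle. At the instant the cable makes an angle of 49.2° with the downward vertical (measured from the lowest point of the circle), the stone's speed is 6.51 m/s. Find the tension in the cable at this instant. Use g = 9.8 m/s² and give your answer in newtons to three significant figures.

Take the radial direction toward the centre of the circle as positive. The component of the weight along the string toward the centre is −mg cos φ (φ measured from the bottom), so Newton's second law along the string gives T − mg cos φ = m v²/r.
cos 49.2° = 0.6534, so T = m(v²/r + g cos φ) = 2.16 × ((6.51)²/0.433 + 9.8 × 0.6534) = 2.16 × (97.88 + (6.404)) = 2.16 × 104.3 = 225.2 N.

225 N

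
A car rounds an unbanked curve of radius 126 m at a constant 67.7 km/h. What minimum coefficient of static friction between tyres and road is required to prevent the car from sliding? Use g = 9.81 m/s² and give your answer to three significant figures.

v = 67.7/3.6 = 18.81 m/s.
Friction provides the centripetal force: μ_s m g = m v²/r, so μ_s = v²/(g r) = (18.81)²/(9.81 × 126) = 353.6/1236 = 0.2861.

0.286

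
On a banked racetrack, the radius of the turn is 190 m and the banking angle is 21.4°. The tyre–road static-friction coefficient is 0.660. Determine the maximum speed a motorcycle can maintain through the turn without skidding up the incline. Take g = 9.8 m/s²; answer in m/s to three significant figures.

At the maximum speed, friction acts down the slope at its limiting value f = μN. Radially (horizontal, toward centre): N sinθ + μN cosθ = mv²/r. Vertically: N cosθ − μN sinθ = mg.
Dividing: v² = r g (sinθ + μcosθ)/(cosθ − μsinθ).
sinθ + μcosθ = 0.3649 + 0.660×0.9311 = 0.9794; cosθ − μsinθ = 0.9311 − 0.660×0.3649 = 0.6902.
v² = 190 × 9.8 × 0.9794/0.6902 = 2642 m²/s², so v = 51.40 m/s.

51.4 m/s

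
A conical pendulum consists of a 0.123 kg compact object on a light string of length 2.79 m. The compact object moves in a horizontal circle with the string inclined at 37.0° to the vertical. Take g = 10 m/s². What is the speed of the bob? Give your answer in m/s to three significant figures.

The radius of the circle is r = L sinθ = 2.79 × sin 37.0° = 1.679 m.
Horizontally T sinθ = mv²/r and vertically T cosθ = mg, so tanθ = v²/(rg).
v = √(r g tanθ) = √(1.679 × 10.0 × 0.7536) = √12.65 = 3.557 m/s.

3.56 m/s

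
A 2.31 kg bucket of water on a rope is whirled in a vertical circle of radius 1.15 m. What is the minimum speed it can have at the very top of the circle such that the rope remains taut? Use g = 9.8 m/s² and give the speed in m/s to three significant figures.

3.36 m/s

At the highest point the centre is directly below, so both the weight and T act inward: T + mg = mv²/r.
At minimum speed T → 0, so mg = mv_min²/r ⇒ v_min = √(g r) = √(9.8 × 1.15) = 3.357 m/s.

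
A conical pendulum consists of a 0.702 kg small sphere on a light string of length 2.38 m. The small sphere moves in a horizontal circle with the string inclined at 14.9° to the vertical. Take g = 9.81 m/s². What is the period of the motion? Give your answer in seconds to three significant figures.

3.04 s

r = L sinθ = 0.6120 m. From T sinθ = mω²r and T cosθ = mg: tanθ = ω²r/g, so ω² = g tanθ / r = g/(L cosθ).
ω = √(g/(L cosθ)) = √(9.81/(2.38 × 0.9664)) = √4.265 = 2.065 rad/s.
Period = 2π/ω = 3.042 s.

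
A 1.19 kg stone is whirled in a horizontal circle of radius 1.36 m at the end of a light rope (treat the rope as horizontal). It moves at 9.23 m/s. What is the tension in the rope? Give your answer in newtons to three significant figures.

74.5 N

The tension is the only horizontal force, so it supplies the full centripetal force: T = m v²/r = 1.19 × (9.230)²/1.36 = 1.19 × 85.19/1.36 = 74.54 N.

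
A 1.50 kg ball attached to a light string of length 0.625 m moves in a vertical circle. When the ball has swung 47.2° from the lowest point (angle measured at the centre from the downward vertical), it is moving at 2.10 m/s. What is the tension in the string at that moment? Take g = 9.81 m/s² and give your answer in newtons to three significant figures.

Take the radial direction toward the centre of the circle as positive. The component of the weight along the string toward the centre is −mg cos φ (φ measured from the bottom), so Newton's second law along the string gives T − mg cos φ = m v²/r.
cos 47.2° = 0.6794, so T = m(v²/r + g cos φ) = 1.50 × ((2.10)²/0.625 + 9.81 × 0.6794) = 1.50 × (7.056 + (6.665)) = 1.50 × 13.72 = 20.58 N.

20.6 N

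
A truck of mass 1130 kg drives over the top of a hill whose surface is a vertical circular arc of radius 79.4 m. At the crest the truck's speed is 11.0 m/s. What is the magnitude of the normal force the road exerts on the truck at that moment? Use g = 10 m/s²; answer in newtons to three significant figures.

At the crest the centripetal acceleration points downward (toward the centre of the arc), so mg − N = mv²/r.
N = m(g − v²/r) = 1130 × (10.0 − (11.0)²/79.4) = 1130 × (10.0 − 1.524) = 1130 × 8.476 = 9578 N.

9580 N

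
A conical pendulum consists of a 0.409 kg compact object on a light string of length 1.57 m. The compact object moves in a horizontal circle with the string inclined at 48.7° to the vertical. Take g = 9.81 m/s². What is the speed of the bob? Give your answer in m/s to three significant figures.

The radius of the circle is r = L sinθ = 1.57 × sin 48.7° = 1.179 m.
Horizontally T sinθ = mv²/r and vertically T cosθ = mg, so tanθ = v²/(rg).
v = √(r g tanθ) = √(1.179 × 9.81 × 1.138) = √13.17 = 3.629 m/s.

3.63 m/s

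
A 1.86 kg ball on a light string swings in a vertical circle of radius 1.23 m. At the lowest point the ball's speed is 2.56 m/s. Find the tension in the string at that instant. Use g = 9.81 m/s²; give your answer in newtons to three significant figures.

28.2 N

At the lowest point, T points up (toward the centre) and the weight mg points down (away from the centre), so the net inward force is T − mg = mv²/r.
T = m(v²/r + g) = 1.86 × ((2.56)²/1.23 + 9.81) = 1.86 × (5.328 + 9.81) = 1.86 × 15.14 = 28.16 N.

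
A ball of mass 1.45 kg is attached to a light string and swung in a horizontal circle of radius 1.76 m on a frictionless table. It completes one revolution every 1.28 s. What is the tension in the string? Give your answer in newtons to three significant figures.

61.5 N

v = 2πr/T = 2π × 1.76/1.28 = 8.639 m/s.
The tension is the only horizontal force, so it supplies the full centripetal force: T = m v²/r = 1.45 × (8.639)²/1.76 = 1.45 × 74.64/1.76 = 61.49 N.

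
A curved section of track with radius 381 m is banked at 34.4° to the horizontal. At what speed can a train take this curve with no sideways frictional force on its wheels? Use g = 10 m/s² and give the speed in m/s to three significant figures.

51.1 m/s

On a frictionless banked curve, N sinθ = mv²/r and N cosθ = mg, so tanθ = v²/(rg).
v = √(r g tanθ) = √(381 × 10.0 × tan 34.4°) = √(381 × 10.0 × 0.6847) = √2609 = 51.08 m/s.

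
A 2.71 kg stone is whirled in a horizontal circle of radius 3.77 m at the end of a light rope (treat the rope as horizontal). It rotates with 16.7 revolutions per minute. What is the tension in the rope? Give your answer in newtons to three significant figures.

31.2 N

ω = 16.7 rev/min × 2π/60 = 1.749 rad/s, so v = ωr = 1.749 × 3.77 = 6.593 m/s.
The tension is the only horizontal force, so it supplies the full centripetal force: T = m v²/r = 2.71 × (6.593)²/3.77 = 2.71 × 43.47/3.77 = 31.25 N.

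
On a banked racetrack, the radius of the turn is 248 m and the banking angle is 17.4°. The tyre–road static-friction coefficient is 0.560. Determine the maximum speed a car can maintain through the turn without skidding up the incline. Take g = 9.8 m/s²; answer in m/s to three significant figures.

50.7 m/s

At the maximum speed, friction acts down the slope at its limiting value f = μN. Radially (horizontal, toward centre): N sinθ + μN cosθ = mv²/r. Vertically: N cosθ − μN sinθ = mg.
Dividing: v² = r g (sinθ + μcosθ)/(cosθ − μsinθ).
sinθ + μcosθ = 0.2990 + 0.560×0.9542 = 0.8334; cosθ − μsinθ = 0.9542 − 0.560×0.2990 = 0.7868.
v² = 248 × 9.8 × 0.8334/0.7868 = 2574 m²/s², so v = 50.74 m/s.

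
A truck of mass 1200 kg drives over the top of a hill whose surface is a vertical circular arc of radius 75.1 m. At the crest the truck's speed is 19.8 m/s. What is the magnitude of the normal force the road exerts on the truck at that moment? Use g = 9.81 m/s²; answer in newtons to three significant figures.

5510 N

At the crest the centripetal acceleration points downward (toward the centre of the arc), so mg − N = mv²/r.
N = m(g − v²/r) = 1200 × (9.81 − (19.8)²/75.1) = 1200 × (9.81 − 5.220) = 1200 × 4.590 = 5508 N.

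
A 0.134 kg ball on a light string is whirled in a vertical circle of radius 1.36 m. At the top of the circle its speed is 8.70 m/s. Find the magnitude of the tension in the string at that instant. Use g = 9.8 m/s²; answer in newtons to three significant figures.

At the top, both T and the weight mg point inward (toward the centre), so T + mg = mv²/r.
T = m(v²/r − g) = 0.134 × ((8.70)²/1.36 − 9.8) = 0.134 × (55.65 − 9.8) = 0.134 × 45.85 = 6.144 N.

6.14 N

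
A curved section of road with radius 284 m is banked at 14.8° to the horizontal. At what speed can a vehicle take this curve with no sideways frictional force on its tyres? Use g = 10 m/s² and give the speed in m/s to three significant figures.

On a frictionless banked curve, N sinθ = mv²/r and N cosθ = mg, so tanθ = v²/(rg).
v = √(r g tanθ) = √(284 × 10.0 × tan 14.8°) = √(284 × 10.0 × 0.2642) = √750.4 = 27.39 m/s.

27.4 m/s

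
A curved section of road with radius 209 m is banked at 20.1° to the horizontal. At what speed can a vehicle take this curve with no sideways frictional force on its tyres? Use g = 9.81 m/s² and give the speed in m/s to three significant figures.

On a frictionless banked curve, N sinθ = mv²/r and N cosθ = mg, so tanθ = v²/(rg).
v = √(r g tanθ) = √(209 × 9.81 × tan 20.1°) = √(209 × 9.81 × 0.3659) = √750.3 = 27.39 m/s.

27.4 m/s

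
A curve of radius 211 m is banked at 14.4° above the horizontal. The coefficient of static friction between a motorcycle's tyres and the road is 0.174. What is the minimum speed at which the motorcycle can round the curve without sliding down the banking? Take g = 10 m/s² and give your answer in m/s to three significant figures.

At the minimum speed, friction acts up the slope at its limiting value f = μN. Radially (horizontal, toward centre): N sinθ − μN cosθ = mv²/r. Vertically: N cosθ + μN sinθ = mg.
Dividing: v² = r g (sinθ − μcosθ)/(cosθ + μsinθ).
sinθ − μcosθ = 0.2487 − 0.174×0.9686 = 0.08016; cosθ + μsinθ = 0.9686 + 0.174×0.2487 = 1.012.
v² = 211 × 10.0 × 0.08016/1.012 = 167.1 m²/s², so v = 12.93 m/s.

12.9 m/s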